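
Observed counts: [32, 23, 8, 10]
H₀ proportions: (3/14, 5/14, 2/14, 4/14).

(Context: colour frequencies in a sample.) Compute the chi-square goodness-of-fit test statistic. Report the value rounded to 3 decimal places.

test statistic = 23.683

n = 73; E_i = n·p_i = [15.64, 26.07, 10.43, 20.86]
χ² = (32−15.64)²/15.64 + (23−26.07)²/26.07 + (8−10.43)²/10.43 + (10−20.86)²/20.86 = 23.6831
df = 3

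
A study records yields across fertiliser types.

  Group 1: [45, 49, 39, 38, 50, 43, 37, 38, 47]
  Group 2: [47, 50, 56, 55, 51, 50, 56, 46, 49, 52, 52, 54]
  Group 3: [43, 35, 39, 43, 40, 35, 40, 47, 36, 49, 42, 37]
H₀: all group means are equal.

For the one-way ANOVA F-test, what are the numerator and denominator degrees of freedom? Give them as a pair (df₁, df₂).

k = 3 groups, N = 33 total
df = (k−1, N−k) = (3−1, 33−3) = (2, 30)

degrees of freedom = [2, 30]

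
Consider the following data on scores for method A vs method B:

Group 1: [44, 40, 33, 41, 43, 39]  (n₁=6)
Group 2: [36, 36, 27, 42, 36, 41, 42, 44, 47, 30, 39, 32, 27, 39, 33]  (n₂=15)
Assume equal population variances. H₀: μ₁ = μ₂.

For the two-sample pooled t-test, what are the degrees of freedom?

df = n₁ + n₂ − 2 = 6 + 15 − 2 = 19

degrees of freedom = 19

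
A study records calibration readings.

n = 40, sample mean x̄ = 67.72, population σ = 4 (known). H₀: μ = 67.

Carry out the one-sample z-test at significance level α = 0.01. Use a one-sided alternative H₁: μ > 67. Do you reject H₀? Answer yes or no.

SE = σ/√n = 4/√40 = 0.6325
z = (x̄−μ₀)/SE = (67.72−67)/0.6325 = 1.1384
p-value (one-sided, H₁ greater) = 0.12747
At α=0.01: p ≥ α → fail to reject H₀

reject H₀: no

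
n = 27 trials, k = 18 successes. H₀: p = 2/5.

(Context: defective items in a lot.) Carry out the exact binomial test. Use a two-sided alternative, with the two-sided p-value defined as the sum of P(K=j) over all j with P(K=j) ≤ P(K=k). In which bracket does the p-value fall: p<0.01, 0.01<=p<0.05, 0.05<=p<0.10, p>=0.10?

p-value bracket: p<0.01

Exact binomial: n=27, k=18, p₀=2/5=0.4000
P(X=j) = C(n,j)·p₀^j·(1−p₀)^(n−j); p = Σ P(X=j) over j with P(X=j) ≤ P(X=18)
p-value (two-sided) = 0.00568
→ bracket: p<0.01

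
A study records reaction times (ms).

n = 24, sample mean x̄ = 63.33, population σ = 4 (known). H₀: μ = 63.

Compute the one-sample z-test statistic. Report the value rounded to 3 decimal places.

test statistic = 0.404

SE = σ/√n = 4/√24 = 0.8165
z = (x̄−μ₀)/SE = (63.33−63)/0.8165 = 0.4042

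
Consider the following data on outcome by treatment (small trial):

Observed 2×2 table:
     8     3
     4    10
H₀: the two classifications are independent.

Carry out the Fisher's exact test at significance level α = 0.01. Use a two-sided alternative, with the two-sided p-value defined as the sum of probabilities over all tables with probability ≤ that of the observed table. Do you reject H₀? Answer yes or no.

Margins: r₁=11, r₂=14, c₁=12, c₂=13, n=25
p_obs = C(11,8)·C(14,4)/C(25,12); sum pmf over tables with pmf ≤ p_obs
p-value (two-sided) = 0.04718
At α=0.01: p ≥ α → fail to reject H₀

reject H₀: no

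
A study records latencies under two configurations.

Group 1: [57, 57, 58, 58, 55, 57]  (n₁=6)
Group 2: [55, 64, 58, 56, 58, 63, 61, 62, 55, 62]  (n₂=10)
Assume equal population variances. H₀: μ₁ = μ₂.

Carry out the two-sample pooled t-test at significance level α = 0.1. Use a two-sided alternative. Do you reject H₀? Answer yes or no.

x̄₁=57.000, s₁=1.095, n₁=6
x̄₂=59.400, s₂=3.406, n₂=10
s_p² = [5·1.095² + 9·3.406²]/14 = 7.8857
SE = √(s_p²·(1/6+1/10)) = 1.4501
t = (57.000−59.400)/1.4501 = -1.6550
df = 14
p-value (two-sided) = 0.12015
At α=0.1: p ≥ α → fail to reject H₀

reject H₀: no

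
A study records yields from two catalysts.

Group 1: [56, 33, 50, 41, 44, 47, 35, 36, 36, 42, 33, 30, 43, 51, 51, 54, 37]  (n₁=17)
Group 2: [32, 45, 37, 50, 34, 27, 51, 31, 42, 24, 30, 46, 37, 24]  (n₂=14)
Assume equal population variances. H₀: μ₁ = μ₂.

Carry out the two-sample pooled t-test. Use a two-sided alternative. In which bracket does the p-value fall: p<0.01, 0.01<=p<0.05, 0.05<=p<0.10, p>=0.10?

p-value bracket: 0.05<=p<0.10

x̄₁=42.294, s₁=8.091, n₁=17
x̄₂=36.429, s₂=9.146, n₂=14
s_p² = [16·8.091² + 13·9.146²]/29 = 73.6192
SE = √(s_p²·(1/17+1/14)) = 3.0966
t = (42.294−36.429)/3.0966 = 1.8942
df = 29
p-value (two-sided) = 0.06821
→ bracket: 0.05<=p<0.10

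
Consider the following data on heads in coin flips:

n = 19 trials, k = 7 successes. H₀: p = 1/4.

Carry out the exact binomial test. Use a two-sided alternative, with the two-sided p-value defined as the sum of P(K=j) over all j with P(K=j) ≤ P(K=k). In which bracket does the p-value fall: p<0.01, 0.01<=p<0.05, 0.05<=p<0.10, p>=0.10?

p-value bracket: p>=0.10

Exact binomial: n=19, k=7, p₀=1/4=0.2500
P(X=j) = C(n,j)·p₀^j·(1−p₀)^(n−j); p = Σ P(X=j) over j with P(X=j) ≤ P(X=7)
p-value (two-sided) = 0.28622
→ bracket: p>=0.10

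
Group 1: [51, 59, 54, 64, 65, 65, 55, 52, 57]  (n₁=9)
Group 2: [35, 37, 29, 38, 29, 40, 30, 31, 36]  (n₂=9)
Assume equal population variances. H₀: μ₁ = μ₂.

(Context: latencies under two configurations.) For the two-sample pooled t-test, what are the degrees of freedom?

df = n₁ + n₂ − 2 = 9 + 9 − 2 = 16

degrees of freedom = 16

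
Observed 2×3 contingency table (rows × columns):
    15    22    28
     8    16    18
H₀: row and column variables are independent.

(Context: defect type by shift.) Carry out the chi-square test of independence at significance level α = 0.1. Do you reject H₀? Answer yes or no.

reject H₀: no

Row totals [65, 42], col totals [23, 38, 46], n=107
χ² = (15−13.97)²/13.97 + (22−23.08)²/23.08 + (28−27.94)²/27.94 + (8−9.03)²/9.03 + (16−14.92)²/14.92 + (18−18.06)²/18.06 = 0.3227
df = 2
p-value (upper-tail) = 0.85099
At α=0.1: p ≥ α → fail to reject H₀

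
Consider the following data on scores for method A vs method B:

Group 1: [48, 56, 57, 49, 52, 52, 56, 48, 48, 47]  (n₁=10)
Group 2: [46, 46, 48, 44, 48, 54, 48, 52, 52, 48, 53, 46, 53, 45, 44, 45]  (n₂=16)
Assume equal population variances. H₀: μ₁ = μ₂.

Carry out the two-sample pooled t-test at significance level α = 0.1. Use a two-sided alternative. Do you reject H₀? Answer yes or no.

x̄₁=51.300, s₁=3.860, n₁=10
x̄₂=48.250, s₂=3.454, n₂=16
s_p² = [9·3.860² + 15·3.454²]/24 = 13.0458
SE = √(s_p²·(1/10+1/16)) = 1.4560
t = (51.300−48.250)/1.4560 = 2.0948
df = 24
p-value (two-sided) = 0.04692
At α=0.1: p < α → reject H₀

reject H₀: yes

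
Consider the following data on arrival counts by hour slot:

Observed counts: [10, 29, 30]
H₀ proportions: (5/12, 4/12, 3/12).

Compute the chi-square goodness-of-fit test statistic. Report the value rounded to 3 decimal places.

test statistic = 23.217

n = 69; E_i = n·p_i = [28.75, 23.00, 17.25]
χ² = (10−28.75)²/28.75 + (29−23.00)²/23.00 + (30−17.25)²/17.25 = 23.2174
df = 2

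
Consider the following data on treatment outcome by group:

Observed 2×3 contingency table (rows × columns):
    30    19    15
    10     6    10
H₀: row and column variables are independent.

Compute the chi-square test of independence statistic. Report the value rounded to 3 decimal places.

Row totals [64, 26], col totals [40, 25, 25], n=90
χ² = (30−28.44)²/28.44 + (19−17.78)²/17.78 + (15−17.78)²/17.78 + (10−11.56)²/11.56 + (6−7.22)²/7.22 + (10−7.22)²/7.22 = 2.0877
df = 2

test statistic = 2.088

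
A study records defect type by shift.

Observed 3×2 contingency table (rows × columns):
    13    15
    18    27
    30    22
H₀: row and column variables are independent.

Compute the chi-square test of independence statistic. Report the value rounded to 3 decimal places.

Row totals [28, 45, 52], col totals [61, 64], n=125
χ² = (13−13.66)²/13.66 + (15−14.34)²/14.34 + (18−21.96)²/21.96 + (27−23.04)²/23.04 + (30−25.38)²/25.38 + (22−26.62)²/26.62 = 3.1034
df = 2

test statistic = 3.103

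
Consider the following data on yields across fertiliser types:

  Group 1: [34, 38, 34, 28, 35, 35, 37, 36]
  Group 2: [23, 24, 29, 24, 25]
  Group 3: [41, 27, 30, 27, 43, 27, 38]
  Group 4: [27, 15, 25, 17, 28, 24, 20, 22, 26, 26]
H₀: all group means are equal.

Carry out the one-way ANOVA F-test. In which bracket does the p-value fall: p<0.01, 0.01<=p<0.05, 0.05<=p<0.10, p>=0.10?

Group means [34.62, 25.00, 33.29, 23.00], grand mean 28.833
SSB = Σnᵢ(x̄ᵢ−x̄)² = 820.863; SSW = ΣΣ(x−x̄ᵢ)² = 565.304
MSB = 820.863/3 = 273.6210; MSW = 565.304/26 = 21.7424
F = MSB/MSW = 12.5846
df = (3, 26)
p-value (upper-tail) = 0.00003
→ bracket: p<0.01

p-value bracket: p<0.01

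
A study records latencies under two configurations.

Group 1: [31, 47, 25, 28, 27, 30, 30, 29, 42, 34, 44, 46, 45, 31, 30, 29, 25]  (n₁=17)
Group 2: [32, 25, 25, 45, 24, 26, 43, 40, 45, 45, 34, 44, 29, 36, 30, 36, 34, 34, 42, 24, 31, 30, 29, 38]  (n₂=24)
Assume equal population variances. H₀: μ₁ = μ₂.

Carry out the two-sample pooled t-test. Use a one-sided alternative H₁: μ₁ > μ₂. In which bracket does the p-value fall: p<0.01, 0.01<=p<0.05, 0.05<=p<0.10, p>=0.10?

x̄₁=33.706, s₁=7.744, n₁=17
x̄₂=34.208, s₂=7.187, n₂=24
s_p² = [16·7.744² + 23·7.187²]/39 = 55.0638
SE = √(s_p²·(1/17+1/24)) = 2.3523
t = (33.706−34.208)/2.3523 = -0.2136
df = 39
p-value (one-sided, H₁ greater) = 0.58401
→ bracket: p>=0.10

p-value bracket: p>=0.10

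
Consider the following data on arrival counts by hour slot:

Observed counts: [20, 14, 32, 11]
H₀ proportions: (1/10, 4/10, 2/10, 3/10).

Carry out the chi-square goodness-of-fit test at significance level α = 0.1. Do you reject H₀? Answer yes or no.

reject H₀: yes

n = 77; E_i = n·p_i = [7.70, 30.80, 15.40, 23.10]
χ² = (20−7.70)²/7.70 + (14−30.80)²/30.80 + (32−15.40)²/15.40 + (11−23.10)²/23.10 = 53.0433
df = 3
p-value (upper-tail) = 0.00000
At α=0.1: p < α → reject H₀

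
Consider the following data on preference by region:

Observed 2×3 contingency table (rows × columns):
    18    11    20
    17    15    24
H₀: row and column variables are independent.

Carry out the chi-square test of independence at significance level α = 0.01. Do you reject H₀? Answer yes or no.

Row totals [49, 56], col totals [35, 26, 44], n=105
χ² = (18−16.33)²/16.33 + (11−12.13)²/12.13 + (20−20.53)²/20.53 + (17−18.67)²/18.67 + (15−13.87)²/13.87 + (24−23.47)²/23.47 = 0.5433
df = 2
p-value (upper-tail) = 0.76211
At α=0.01: p ≥ α → fail to reject H₀

reject H₀: no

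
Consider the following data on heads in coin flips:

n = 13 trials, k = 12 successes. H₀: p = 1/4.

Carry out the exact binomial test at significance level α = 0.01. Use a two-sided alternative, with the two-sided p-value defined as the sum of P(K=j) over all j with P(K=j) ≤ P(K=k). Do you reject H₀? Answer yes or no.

Exact binomial: n=13, k=12, p₀=1/4=0.2500
P(X=j) = C(n,j)·p₀^j·(1−p₀)^(n−j); p = Σ P(X=j) over j with P(X=j) ≤ P(X=12)
p-value (two-sided) = 0.00000
At α=0.01: p < α → reject H₀

reject H₀: yes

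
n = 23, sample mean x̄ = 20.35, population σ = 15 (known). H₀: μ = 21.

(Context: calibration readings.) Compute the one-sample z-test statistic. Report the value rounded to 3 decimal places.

test statistic = -0.208

SE = σ/√n = 15/√23 = 3.1277
z = (x̄−μ₀)/SE = (20.35−21)/3.1277 = -0.2078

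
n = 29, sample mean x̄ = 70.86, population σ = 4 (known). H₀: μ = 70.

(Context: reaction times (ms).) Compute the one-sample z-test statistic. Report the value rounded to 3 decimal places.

test statistic = 1.158

SE = σ/√n = 4/√29 = 0.7428
z = (x̄−μ₀)/SE = (70.86−70)/0.7428 = 1.1578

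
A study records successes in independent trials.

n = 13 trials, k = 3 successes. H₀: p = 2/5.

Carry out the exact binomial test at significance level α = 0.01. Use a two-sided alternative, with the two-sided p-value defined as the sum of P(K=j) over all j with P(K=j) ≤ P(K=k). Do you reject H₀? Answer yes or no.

Exact binomial: n=13, k=3, p₀=2/5=0.4000
P(X=j) = C(n,j)·p₀^j·(1−p₀)^(n−j); p = Σ P(X=j) over j with P(X=j) ≤ P(X=3)
p-value (two-sided) = 0.26625
At α=0.01: p ≥ α → fail to reject H₀

reject H₀: no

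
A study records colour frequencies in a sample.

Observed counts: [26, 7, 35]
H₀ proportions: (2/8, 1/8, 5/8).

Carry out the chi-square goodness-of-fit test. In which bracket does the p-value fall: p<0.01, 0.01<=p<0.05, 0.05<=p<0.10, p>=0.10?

p-value bracket: 0.01<=p<0.05

n = 68; E_i = n·p_i = [17.00, 8.50, 42.50]
χ² = (26−17.00)²/17.00 + (7−8.50)²/8.50 + (35−42.50)²/42.50 = 6.3529
df = 2
p-value (upper-tail) = 0.04173
→ bracket: 0.01<=p<0.05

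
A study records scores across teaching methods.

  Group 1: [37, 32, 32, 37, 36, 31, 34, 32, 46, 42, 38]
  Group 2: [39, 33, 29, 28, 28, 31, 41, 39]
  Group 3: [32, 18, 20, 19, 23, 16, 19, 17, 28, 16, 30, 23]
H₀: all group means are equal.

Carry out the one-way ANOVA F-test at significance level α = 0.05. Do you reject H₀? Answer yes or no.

reject H₀: yes

Group means [36.09, 33.50, 21.75], grand mean 29.871
SSB = Σnᵢ(x̄ᵢ−x̄)² = 1322.325; SSW = ΣΣ(x−x̄ᵢ)² = 759.159
MSB = 1322.325/2 = 661.1624; MSW = 759.159/28 = 27.1128
F = MSB/MSW = 24.3856
df = (2, 28)
p-value (upper-tail) = 0.00000
At α=0.05: p < α → reject H₀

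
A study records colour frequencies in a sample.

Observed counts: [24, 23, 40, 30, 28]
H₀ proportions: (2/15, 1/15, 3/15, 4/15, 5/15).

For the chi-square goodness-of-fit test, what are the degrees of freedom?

degrees of freedom = 4

df = k − 1 = 5 − 1 = 4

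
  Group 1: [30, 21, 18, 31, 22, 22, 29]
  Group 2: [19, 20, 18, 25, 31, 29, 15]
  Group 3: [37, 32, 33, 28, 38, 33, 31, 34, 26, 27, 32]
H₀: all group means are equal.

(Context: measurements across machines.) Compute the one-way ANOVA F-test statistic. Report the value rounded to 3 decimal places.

Group means [24.71, 22.43, 31.91], grand mean 27.240
SSB = Σnᵢ(x̄ᵢ−x̄)² = 446.508; SSW = ΣΣ(x−x̄ᵢ)² = 520.052
MSB = 446.508/2 = 223.2540; MSW = 520.052/22 = 23.6387
F = MSB/MSW = 9.4444
df = (2, 22)

test statistic = 9.444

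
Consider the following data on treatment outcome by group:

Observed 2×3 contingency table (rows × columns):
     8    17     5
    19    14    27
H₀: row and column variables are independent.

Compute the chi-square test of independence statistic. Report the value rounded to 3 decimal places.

test statistic = 11.134

Row totals [30, 60], col totals [27, 31, 32], n=90
χ² = (8−9.00)²/9.00 + (17−10.33)²/10.33 + (5−10.67)²/10.67 + (19−18.00)²/18.00 + (14−20.67)²/20.67 + (27−21.33)²/21.33 = 11.1339
df = 2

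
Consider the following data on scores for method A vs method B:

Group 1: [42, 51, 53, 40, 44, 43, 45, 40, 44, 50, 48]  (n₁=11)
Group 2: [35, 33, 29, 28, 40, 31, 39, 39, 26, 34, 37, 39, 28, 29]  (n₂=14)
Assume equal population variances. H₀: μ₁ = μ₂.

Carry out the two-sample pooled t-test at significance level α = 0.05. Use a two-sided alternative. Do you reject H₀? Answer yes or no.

reject H₀: yes

x̄₁=45.455, s₁=4.435, n₁=11
x̄₂=33.357, s₂=4.893, n₂=14
s_p² = [10·4.435² + 13·4.893²]/23 = 22.0844
SE = √(s_p²·(1/11+1/14)) = 1.8934
t = (45.455−33.357)/1.8934 = 6.3891
df = 23
p-value (two-sided) = 0.00000
At α=0.05: p < α → reject H₀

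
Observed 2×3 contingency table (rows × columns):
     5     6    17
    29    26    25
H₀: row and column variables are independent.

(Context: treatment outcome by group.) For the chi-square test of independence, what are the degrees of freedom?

df = (r−1)(c−1) = (2−1)·(3−1) = 2

degrees of freedom = 2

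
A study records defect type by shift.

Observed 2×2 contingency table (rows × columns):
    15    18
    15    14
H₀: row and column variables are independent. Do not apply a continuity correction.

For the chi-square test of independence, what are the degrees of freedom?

degrees of freedom = 1

df = (r−1)(c−1) = (2−1)·(2−1) = 1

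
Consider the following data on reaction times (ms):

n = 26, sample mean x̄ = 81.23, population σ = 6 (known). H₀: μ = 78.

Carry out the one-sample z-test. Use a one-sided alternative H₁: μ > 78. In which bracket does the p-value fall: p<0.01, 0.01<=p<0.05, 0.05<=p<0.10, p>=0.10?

p-value bracket: p<0.01

SE = σ/√n = 6/√26 = 1.1767
z = (x̄−μ₀)/SE = (81.23−78)/1.1767 = 2.7450
p-value (one-sided, H₁ greater) = 0.00303
→ bracket: p<0.01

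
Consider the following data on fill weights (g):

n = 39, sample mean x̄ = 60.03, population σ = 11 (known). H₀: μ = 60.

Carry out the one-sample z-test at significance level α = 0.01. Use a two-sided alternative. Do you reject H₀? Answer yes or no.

SE = σ/√n = 11/√39 = 1.7614
z = (x̄−μ₀)/SE = (60.03−60)/1.7614 = 0.0170
p-value (two-sided) = 0.98641
At α=0.01: p ≥ α → fail to reject H₀

reject H₀: no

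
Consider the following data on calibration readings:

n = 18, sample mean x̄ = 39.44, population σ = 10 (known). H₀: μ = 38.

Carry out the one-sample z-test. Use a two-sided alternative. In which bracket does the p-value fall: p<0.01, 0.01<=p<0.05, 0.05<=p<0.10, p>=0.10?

SE = σ/√n = 10/√18 = 2.3570
z = (x̄−μ₀)/SE = (39.44−38)/2.3570 = 0.6109
p-value (two-sided) = 0.54124
→ bracket: p>=0.10

p-value bracket: p>=0.10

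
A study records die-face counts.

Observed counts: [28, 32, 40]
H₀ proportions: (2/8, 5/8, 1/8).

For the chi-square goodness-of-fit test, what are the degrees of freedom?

degrees of freedom = 2

df = k − 1 = 3 − 1 = 2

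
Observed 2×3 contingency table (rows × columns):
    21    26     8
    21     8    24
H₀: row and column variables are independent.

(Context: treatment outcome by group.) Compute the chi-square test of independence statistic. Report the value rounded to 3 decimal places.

Row totals [55, 53], col totals [42, 34, 32], n=108
χ² = (21−21.39)²/21.39 + (26−17.31)²/17.31 + (8−16.30)²/16.30 + (21−20.61)²/20.61 + (8−16.69)²/16.69 + (24−15.70)²/15.70 = 17.4984
df = 2

test statistic = 17.498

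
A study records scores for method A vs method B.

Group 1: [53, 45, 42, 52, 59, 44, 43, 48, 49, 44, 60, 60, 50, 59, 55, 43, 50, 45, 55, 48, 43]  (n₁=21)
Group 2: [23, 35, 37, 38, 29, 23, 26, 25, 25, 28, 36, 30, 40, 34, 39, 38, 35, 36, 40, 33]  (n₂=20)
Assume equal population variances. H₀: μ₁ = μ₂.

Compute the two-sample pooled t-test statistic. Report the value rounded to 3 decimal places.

test statistic = 9.221

x̄₁=49.857, s₁=6.191, n₁=21
x̄₂=32.500, s₂=5.844, n₂=20
s_p² = [20·6.191² + 19·5.844²]/39 = 36.2967
SE = √(s_p²·(1/21+1/20)) = 1.8824
t = (49.857−32.500)/1.8824 = 9.2210
df = 39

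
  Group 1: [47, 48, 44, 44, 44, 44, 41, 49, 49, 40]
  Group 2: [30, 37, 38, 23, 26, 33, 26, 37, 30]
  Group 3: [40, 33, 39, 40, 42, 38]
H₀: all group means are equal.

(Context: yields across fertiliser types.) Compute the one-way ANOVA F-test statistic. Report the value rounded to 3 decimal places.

test statistic = 26.583

Group means [45.00, 31.11, 38.67], grand mean 38.480
SSB = Σnᵢ(x̄ᵢ−x̄)² = 914.018; SSW = ΣΣ(x−x̄ᵢ)² = 378.222
MSB = 914.018/2 = 457.0089; MSW = 378.222/22 = 17.1919
F = MSB/MSW = 26.5828
df = (2, 22)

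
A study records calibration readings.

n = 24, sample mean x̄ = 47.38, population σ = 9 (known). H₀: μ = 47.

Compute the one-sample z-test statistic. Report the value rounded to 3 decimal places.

test statistic = 0.207

SE = σ/√n = 9/√24 = 1.8371
z = (x̄−μ₀)/SE = (47.38−47)/1.8371 = 0.2068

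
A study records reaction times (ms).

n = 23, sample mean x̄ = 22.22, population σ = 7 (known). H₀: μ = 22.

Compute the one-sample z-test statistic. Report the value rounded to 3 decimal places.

SE = σ/√n = 7/√23 = 1.4596
z = (x̄−μ₀)/SE = (22.22−22)/1.4596 = 0.1507

test statistic = 0.151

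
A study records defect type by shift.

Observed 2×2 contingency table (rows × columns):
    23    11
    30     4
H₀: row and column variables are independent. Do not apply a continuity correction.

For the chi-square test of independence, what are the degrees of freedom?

degrees of freedom = 1

df = (r−1)(c−1) = (2−1)·(2−1) = 1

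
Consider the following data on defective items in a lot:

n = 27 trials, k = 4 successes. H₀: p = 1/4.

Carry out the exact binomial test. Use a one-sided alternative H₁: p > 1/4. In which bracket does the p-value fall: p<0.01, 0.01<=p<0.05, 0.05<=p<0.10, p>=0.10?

Exact binomial: n=27, k=4, p₀=1/4=0.2500
P(X≥4) from Σ C(n,i)·p₀^i·(1−p₀)^(n−i)
p-value (one-sided, H₁ greater) = 0.93340
→ bracket: p>=0.10

p-value bracket: p>=0.10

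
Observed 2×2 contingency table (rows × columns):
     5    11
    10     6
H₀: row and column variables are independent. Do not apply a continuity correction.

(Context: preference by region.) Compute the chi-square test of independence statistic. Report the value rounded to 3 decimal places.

Row totals [16, 16], col totals [15, 17], n=32
χ² = (5−7.50)²/7.50 + (11−8.50)²/8.50 + (10−7.50)²/7.50 + (6−8.50)²/8.50 = 3.1373
df = 1

test statistic = 3.137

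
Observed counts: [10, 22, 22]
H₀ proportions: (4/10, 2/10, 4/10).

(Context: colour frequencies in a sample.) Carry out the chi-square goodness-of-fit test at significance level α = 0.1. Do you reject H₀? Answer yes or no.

reject H₀: yes

n = 54; E_i = n·p_i = [21.60, 10.80, 21.60]
χ² = (10−21.60)²/21.60 + (22−10.80)²/10.80 + (22−21.60)²/21.60 = 17.8519
df = 2
p-value (upper-tail) = 0.00013
At α=0.1: p < α → reject H₀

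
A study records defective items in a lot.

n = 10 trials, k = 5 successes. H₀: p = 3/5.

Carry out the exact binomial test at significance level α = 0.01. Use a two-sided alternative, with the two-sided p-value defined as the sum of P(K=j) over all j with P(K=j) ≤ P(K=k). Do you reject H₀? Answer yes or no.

Exact binomial: n=10, k=5, p₀=3/5=0.6000
P(X=j) = C(n,j)·p₀^j·(1−p₀)^(n−j); p = Σ P(X=j) over j with P(X=j) ≤ P(X=5)
p-value (two-sided) = 0.53419
At α=0.01: p ≥ α → fail to reject H₀

reject H₀: no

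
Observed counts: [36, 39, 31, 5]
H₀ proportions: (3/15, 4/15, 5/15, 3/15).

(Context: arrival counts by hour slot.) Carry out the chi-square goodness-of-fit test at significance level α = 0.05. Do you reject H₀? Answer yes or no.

n = 111; E_i = n·p_i = [22.20, 29.60, 37.00, 22.20]
χ² = (36−22.20)²/22.20 + (39−29.60)²/29.60 + (31−37.00)²/37.00 + (5−22.20)²/22.20 = 25.8626
df = 3
p-value (upper-tail) = 0.00001
At α=0.05: p < α → reject H₀

reject H₀: yes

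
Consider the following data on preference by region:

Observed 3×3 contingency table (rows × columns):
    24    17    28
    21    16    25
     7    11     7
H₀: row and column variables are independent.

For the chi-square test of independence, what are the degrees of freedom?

degrees of freedom = 4

df = (r−1)(c−1) = (3−1)·(3−1) = 4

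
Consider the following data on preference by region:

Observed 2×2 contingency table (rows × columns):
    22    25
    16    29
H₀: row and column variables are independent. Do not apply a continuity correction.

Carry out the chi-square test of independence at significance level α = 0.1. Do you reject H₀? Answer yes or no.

reject H₀: no

Row totals [47, 45], col totals [38, 54], n=92
χ² = (22−19.41)²/19.41 + (25−27.59)²/27.59 + (16−18.59)²/18.59 + (29−26.41)²/26.41 = 1.2008
df = 1
p-value (upper-tail) = 0.27317
At α=0.1: p ≥ α → fail to reject H₀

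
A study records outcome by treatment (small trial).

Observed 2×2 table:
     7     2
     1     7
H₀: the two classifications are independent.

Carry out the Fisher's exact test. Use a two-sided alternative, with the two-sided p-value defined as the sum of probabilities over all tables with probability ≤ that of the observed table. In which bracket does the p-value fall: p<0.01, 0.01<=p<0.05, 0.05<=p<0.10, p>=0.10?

Margins: r₁=9, r₂=8, c₁=8, c₂=9, n=17
p_obs = C(9,7)·C(8,1)/C(17,8); sum pmf over tables with pmf ≤ p_obs
p-value (two-sided) = 0.01522
→ bracket: 0.01<=p<0.05

p-value bracket: 0.01<=p<0.05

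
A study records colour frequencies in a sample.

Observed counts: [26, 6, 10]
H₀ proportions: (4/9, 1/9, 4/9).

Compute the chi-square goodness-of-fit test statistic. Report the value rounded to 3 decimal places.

test statistic = 7.286

n = 42; E_i = n·p_i = [18.67, 4.67, 18.67]
χ² = (26−18.67)²/18.67 + (6−4.67)²/4.67 + (10−18.67)²/18.67 = 7.2857
df = 2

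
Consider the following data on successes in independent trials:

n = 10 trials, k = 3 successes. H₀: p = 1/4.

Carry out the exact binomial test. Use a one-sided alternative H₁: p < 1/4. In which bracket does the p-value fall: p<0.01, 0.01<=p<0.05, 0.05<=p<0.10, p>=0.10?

Exact binomial: n=10, k=3, p₀=1/4=0.2500
P(X≤3) from Σ C(n,i)·p₀^i·(1−p₀)^(n−i)
p-value (one-sided, H₁ less) = 0.77588
→ bracket: p>=0.10

p-value bracket: p>=0.10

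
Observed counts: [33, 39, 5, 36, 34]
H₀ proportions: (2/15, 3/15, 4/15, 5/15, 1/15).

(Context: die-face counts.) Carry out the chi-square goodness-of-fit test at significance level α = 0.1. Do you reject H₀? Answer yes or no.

reject H₀: yes

n = 147; E_i = n·p_i = [19.60, 29.40, 39.20, 49.00, 9.80]
χ² = (33−19.60)²/19.60 + (39−29.40)²/29.40 + (5−39.20)²/39.20 + (36−49.00)²/49.00 + (34−9.80)²/9.80 = 105.3418
df = 4
p-value (upper-tail) = 0.00000
At α=0.1: p < α → reject H₀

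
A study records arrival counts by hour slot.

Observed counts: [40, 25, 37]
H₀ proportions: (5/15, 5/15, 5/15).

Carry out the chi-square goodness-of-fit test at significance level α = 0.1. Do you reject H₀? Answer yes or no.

n = 102; E_i = n·p_i = [34.00, 34.00, 34.00]
χ² = (40−34.00)²/34.00 + (25−34.00)²/34.00 + (37−34.00)²/34.00 = 3.7059
df = 2
p-value (upper-tail) = 0.15678
At α=0.1: p ≥ α → fail to reject H₀

reject H₀: no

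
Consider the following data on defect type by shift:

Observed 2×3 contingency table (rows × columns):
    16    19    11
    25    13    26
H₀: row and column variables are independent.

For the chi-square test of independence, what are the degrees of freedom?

degrees of freedom = 2

df = (r−1)(c−1) = (2−1)·(3−1) = 2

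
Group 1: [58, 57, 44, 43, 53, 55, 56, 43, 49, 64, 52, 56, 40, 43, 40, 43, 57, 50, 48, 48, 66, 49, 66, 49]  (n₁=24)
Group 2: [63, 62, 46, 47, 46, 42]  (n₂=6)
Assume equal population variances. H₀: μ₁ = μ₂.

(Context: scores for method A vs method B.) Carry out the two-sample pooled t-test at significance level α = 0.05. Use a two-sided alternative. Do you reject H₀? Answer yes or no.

x̄₁=51.208, s₁=7.768, n₁=24
x̄₂=51.000, s₂=9.077, n₂=6
s_p² = [23·7.768² + 5·9.077²]/28 = 64.2842
SE = √(s_p²·(1/24+1/6)) = 3.6596
t = (51.208−51.000)/3.6596 = 0.0569
df = 28
p-value (two-sided) = 0.95501
At α=0.05: p ≥ α → fail to reject H₀

reject H₀: no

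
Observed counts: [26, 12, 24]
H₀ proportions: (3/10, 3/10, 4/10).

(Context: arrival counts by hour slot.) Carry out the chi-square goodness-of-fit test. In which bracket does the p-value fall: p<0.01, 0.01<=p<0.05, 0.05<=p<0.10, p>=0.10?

n = 62; E_i = n·p_i = [18.60, 18.60, 24.80]
χ² = (26−18.60)²/18.60 + (12−18.60)²/18.60 + (24−24.80)²/24.80 = 5.3118
df = 2
p-value (upper-tail) = 0.07023
→ bracket: 0.05<=p<0.10

p-value bracket: 0.05<=p<0.10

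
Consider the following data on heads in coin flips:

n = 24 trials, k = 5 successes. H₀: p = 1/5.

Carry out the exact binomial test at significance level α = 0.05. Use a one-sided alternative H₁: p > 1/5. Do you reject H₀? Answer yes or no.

Exact binomial: n=24, k=5, p₀=1/5=0.2000
P(X≥5) from Σ C(n,i)·p₀^i·(1−p₀)^(n−i)
p-value (one-sided, H₁ greater) = 0.54012
At α=0.05: p ≥ α → fail to reject H₀

reject H₀: no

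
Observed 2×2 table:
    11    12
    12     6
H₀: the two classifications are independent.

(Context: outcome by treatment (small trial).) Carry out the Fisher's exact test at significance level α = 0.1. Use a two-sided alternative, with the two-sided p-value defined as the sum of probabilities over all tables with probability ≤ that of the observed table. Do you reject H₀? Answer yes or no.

Margins: r₁=23, r₂=18, c₁=23, c₂=18, n=41
p_obs = C(23,11)·C(18,12)/C(41,23); sum pmf over tables with pmf ≤ p_obs
p-value (two-sided) = 0.34283
At α=0.1: p ≥ α → fail to reject H₀

reject H₀: no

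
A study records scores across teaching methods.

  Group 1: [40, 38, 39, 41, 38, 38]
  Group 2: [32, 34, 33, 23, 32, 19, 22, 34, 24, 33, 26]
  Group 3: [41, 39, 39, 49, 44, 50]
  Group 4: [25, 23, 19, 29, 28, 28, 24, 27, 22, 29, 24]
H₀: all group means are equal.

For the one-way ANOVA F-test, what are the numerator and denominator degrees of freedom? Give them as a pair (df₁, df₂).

k = 4 groups, N = 34 total
df = (k−1, N−k) = (4−1, 34−4) = (3, 30)

degrees of freedom = [3, 30]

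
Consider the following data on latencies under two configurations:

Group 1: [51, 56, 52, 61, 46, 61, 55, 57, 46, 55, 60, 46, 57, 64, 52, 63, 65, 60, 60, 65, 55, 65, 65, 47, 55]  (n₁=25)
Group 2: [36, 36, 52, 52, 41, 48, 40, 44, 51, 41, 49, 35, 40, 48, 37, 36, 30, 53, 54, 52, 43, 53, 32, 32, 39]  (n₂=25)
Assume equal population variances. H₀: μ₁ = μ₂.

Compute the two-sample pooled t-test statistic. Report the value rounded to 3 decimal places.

x̄₁=56.760, s₁=6.340, n₁=25
x̄₂=42.960, s₂=7.678, n₂=25
s_p² = [24·6.340² + 24·7.678²]/48 = 49.5733
SE = √(s_p²·(1/25+1/25)) = 1.9914
t = (56.760−42.960)/1.9914 = 6.9296
df = 48

test statistic = 6.930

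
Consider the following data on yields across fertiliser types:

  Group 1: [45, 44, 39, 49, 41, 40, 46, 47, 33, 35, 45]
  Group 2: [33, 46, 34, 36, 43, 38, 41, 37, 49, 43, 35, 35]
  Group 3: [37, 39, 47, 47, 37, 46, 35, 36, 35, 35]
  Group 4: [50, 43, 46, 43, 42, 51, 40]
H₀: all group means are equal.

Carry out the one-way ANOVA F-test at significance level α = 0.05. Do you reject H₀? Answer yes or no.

Group means [42.18, 39.17, 39.40, 45.00], grand mean 41.075
SSB = Σnᵢ(x̄ᵢ−x̄)² = 193.072; SSW = ΣΣ(x−x̄ᵢ)² = 891.703
MSB = 193.072/3 = 64.3573; MSW = 891.703/36 = 24.7695
F = MSB/MSW = 2.5982
df = (3, 36)
p-value (upper-tail) = 0.06723
At α=0.05: p ≥ α → fail to reject H₀

reject H₀: no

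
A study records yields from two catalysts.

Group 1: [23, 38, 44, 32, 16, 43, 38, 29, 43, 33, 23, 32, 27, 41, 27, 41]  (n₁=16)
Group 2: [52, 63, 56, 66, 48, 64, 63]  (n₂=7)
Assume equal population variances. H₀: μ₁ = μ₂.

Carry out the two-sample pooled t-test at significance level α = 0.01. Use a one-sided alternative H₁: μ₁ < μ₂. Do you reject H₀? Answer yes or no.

reject H₀: yes

x̄₁=33.125, s₁=8.476, n₁=16
x̄₂=58.857, s₂=6.890, n₂=7
s_p² = [15·8.476² + 6·6.890²]/21 = 64.8861
SE = √(s_p²·(1/16+1/7)) = 3.6503
t = (33.125−58.857)/3.6503 = -7.0493
df = 21
p-value (one-sided, H₁ less) = 0.00000
At α=0.01: p < α → reject H₀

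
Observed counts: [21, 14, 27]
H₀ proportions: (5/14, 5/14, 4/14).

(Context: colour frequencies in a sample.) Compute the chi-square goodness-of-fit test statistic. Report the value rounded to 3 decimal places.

n = 62; E_i = n·p_i = [22.14, 22.14, 17.71]
χ² = (21−22.14)²/22.14 + (14−22.14)²/22.14 + (27−17.71)²/17.71 = 7.9210
df = 2

test statistic = 7.921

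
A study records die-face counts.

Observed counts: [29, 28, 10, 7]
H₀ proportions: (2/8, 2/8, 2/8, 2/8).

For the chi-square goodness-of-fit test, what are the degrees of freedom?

degrees of freedom = 3

df = k − 1 = 4 − 1 = 3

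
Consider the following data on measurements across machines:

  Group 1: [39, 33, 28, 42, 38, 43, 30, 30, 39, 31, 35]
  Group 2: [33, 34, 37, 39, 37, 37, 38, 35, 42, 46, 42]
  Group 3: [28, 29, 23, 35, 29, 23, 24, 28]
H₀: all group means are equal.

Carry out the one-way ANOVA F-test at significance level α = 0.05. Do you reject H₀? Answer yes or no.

Group means [35.27, 38.18, 27.38], grand mean 34.233
SSB = Σnᵢ(x̄ᵢ−x̄)² = 559.673; SSW = ΣΣ(x−x̄ᵢ)² = 535.693
MSB = 559.673/2 = 279.8367; MSW = 535.693/27 = 19.8405
F = MSB/MSW = 14.1043
df = (2, 27)
p-value (upper-tail) = 0.00006
At α=0.05: p < α → reject H₀

reject H₀: yes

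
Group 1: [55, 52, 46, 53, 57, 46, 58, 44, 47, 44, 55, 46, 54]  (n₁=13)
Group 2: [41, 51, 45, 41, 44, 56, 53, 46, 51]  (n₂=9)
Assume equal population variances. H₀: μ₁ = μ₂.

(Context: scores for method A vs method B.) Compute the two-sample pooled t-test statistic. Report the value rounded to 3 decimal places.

x̄₁=50.538, s₁=5.142, n₁=13
x̄₂=47.556, s₂=5.388, n₂=9
s_p² = [12·5.142² + 8·5.388²]/20 = 27.4726
SE = √(s_p²·(1/13+1/9)) = 2.2728
t = (50.538−47.556)/2.2728 = 1.3124
df = 20

test statistic = 1.312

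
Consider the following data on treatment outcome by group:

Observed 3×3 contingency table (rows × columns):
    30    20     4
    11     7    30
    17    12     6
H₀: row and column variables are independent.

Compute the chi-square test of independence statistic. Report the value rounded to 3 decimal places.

test statistic = 40.642

Row totals [54, 48, 35], col totals [58, 39, 40], n=137
χ² = (30−22.86)²/22.86 + (20−15.37)²/15.37 + (4−15.77)²/15.77 + (11−20.32)²/20.32 + (7−13.66)²/13.66 + (30−14.01)²/14.01 + (17−14.82)²/14.82 + (12−9.96)²/9.96 + (6−10.22)²/10.22 = 40.6422
df = 4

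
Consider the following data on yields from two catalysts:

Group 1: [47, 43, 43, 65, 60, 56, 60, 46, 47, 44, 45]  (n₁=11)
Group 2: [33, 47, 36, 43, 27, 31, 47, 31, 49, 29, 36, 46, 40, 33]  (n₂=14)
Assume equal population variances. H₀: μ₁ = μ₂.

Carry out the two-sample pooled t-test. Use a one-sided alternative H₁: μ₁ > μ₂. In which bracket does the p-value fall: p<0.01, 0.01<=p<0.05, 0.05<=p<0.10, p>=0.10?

p-value bracket: p<0.01

x̄₁=50.545, s₁=8.067, n₁=11
x̄₂=37.714, s₂=7.508, n₂=14
s_p² = [10·8.067² + 13·7.508²]/23 = 60.1558
SE = √(s_p²·(1/11+1/14)) = 3.1250
t = (50.545−37.714)/3.1250 = 4.1060
df = 23
p-value (one-sided, H₁ greater) = 0.00022
→ bracket: p<0.01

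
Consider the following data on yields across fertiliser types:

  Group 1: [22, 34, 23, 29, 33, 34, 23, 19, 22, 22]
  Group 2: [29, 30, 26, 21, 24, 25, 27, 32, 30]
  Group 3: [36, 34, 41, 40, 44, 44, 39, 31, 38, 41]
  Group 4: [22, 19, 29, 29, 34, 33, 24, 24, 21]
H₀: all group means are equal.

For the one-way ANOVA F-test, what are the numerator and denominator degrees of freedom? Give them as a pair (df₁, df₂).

k = 4 groups, N = 38 total
df = (k−1, N−k) = (4−1, 38−4) = (3, 34)

degrees of freedom = [3, 34]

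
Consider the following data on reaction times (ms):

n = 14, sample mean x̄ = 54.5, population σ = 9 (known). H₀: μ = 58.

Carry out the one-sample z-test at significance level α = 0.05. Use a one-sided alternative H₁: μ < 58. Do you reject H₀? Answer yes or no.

SE = σ/√n = 9/√14 = 2.4054
z = (x̄−μ₀)/SE = (54.5−58)/2.4054 = -1.4551
p-value (one-sided, H₁ less) = 0.07282
At α=0.05: p ≥ α → fail to reject H₀

reject H₀: no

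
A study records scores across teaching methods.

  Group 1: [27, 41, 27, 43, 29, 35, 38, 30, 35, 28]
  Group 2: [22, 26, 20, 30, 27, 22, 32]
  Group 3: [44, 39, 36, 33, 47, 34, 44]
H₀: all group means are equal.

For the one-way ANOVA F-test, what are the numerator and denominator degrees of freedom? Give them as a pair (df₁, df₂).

degrees of freedom = [2, 21]

k = 3 groups, N = 24 total
df = (k−1, N−k) = (3−1, 24−3) = (2, 21)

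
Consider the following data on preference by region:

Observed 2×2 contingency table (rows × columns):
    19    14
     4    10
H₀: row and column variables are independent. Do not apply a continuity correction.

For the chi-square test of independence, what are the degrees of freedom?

df = (r−1)(c−1) = (2−1)·(2−1) = 1

degrees of freedom = 1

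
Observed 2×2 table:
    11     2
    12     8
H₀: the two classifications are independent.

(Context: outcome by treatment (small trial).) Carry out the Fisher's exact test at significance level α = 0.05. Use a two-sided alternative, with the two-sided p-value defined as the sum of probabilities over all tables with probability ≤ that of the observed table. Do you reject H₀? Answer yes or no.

reject H₀: no

Margins: r₁=13, r₂=20, c₁=23, c₂=10, n=33
p_obs = C(13,11)·C(20,12)/C(33,23); sum pmf over tables with pmf ≤ p_obs
p-value (two-sided) = 0.24549
At α=0.05: p ≥ α → fail to reject H₀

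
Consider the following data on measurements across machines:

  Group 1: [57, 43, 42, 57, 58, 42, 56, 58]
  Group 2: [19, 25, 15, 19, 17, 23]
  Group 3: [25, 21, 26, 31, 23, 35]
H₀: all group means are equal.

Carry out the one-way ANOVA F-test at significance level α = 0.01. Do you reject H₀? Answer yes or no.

Group means [51.62, 19.67, 26.83], grand mean 34.600
SSB = Σnᵢ(x̄ᵢ−x̄)² = 4018.758; SSW = ΣΣ(x−x̄ᵢ)² = 624.042
MSB = 4018.758/2 = 2009.3792; MSW = 624.042/17 = 36.7083
F = MSB/MSW = 54.7390
df = (2, 17)
p-value (upper-tail) = 0.00000
At α=0.01: p < α → reject H₀

reject H₀: yes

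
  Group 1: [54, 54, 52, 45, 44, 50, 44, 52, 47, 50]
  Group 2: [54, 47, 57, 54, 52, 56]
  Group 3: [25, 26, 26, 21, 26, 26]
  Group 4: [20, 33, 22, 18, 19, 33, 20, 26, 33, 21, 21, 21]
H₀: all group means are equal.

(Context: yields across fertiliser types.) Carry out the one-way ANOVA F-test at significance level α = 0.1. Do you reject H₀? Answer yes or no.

reject H₀: yes

Group means [49.20, 53.33, 25.00, 23.92], grand mean 36.735
SSB = Σnᵢ(x̄ᵢ−x̄)² = 6004.768; SSW = ΣΣ(x−x̄ᵢ)² = 593.850
MSB = 6004.768/3 = 2001.5892; MSW = 593.850/30 = 19.7950
F = MSB/MSW = 101.1159
df = (3, 30)
p-value (upper-tail) = 0.00000
At α=0.1: p < α → reject H₀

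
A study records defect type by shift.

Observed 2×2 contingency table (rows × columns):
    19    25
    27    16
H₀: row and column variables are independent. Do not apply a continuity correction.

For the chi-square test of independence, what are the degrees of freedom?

df = (r−1)(c−1) = (2−1)·(2−1) = 1

degrees of freedom = 1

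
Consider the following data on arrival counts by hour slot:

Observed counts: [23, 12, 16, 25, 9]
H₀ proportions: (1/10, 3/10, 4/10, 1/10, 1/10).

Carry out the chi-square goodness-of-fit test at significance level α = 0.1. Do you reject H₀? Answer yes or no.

n = 85; E_i = n·p_i = [8.50, 25.50, 34.00, 8.50, 8.50]
χ² = (23−8.50)²/8.50 + (12−25.50)²/25.50 + (16−34.00)²/34.00 + (25−8.50)²/8.50 + (9−8.50)²/8.50 = 73.4706
df = 4
p-value (upper-tail) = 0.00000
At α=0.1: p < α → reject H₀

reject H₀: yes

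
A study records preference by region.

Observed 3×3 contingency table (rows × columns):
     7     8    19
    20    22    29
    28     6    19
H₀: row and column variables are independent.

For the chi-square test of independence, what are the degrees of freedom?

df = (r−1)(c−1) = (3−1)·(3−1) = 4

degrees of freedom = 4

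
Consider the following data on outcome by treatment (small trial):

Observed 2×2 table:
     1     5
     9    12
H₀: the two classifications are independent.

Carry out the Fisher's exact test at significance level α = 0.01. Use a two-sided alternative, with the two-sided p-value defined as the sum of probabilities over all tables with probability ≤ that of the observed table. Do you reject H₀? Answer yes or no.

reject H₀: no

Margins: r₁=6, r₂=21, c₁=10, c₂=17, n=27
p_obs = C(6,1)·C(21,9)/C(27,10); sum pmf over tables with pmf ≤ p_obs
p-value (two-sided) = 0.36252
At α=0.01: p ≥ α → fail to reject H₀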